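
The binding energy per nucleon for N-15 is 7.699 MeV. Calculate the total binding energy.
B.E. = 7.699 × 15 = 115.5 MeV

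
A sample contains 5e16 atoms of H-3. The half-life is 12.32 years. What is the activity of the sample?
A = λN = 2.813e15 decays/year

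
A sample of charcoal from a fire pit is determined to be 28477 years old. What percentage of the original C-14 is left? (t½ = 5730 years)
N/N₀ = (1/2)^(t/t½) = 0.03191 = 3.19%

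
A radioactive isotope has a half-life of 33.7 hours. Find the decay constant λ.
λ = ln(2)/t½ = 0.02057 hour⁻¹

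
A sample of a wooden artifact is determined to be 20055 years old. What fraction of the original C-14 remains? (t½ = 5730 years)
N/N₀ = (1/2)^(t/t½) = 0.08839 = 8.84%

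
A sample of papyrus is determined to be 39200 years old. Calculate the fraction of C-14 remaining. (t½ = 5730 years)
N/N₀ = (1/2)^(t/t½) = 0.008722 = 0.872%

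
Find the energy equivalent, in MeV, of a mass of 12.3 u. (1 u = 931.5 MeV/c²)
E = mc² = 11460 MeV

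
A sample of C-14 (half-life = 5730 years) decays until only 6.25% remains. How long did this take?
t = t½ × log₂(N₀/N) = 22920 years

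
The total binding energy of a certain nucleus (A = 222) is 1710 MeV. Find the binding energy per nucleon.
B.E./A = 1710/222 = 7.703 MeV/nucleon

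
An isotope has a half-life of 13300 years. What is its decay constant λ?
λ = ln(2)/t½ = 5.212e-5 year⁻¹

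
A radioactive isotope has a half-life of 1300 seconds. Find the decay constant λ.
λ = ln(2)/t½ = 5.332e-4 second⁻¹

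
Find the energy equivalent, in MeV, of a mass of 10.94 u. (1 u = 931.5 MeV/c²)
E = mc² = 10190 MeV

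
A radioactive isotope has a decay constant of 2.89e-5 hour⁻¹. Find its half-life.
t½ = ln(2)/λ = 23980 hours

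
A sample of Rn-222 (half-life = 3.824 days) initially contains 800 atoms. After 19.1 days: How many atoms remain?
N = N₀(1/2)^(t/t½) = 25.09 atoms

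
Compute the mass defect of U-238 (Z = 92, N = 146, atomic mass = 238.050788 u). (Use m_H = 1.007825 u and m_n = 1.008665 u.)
Δm = Z·m_H + N·m_n − M = 1.934 u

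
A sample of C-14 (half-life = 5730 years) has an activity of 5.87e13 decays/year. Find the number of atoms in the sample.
N = A/λ = 4.853e17 atoms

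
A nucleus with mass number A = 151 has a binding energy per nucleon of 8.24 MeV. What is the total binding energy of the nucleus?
B.E. = 8.24 × 151 = 1244 MeV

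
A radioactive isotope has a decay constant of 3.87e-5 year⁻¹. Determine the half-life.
t½ = ln(2)/λ = 17910 years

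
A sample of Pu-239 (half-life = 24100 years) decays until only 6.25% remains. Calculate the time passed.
t = t½ × log₂(N₀/N) = 96400 years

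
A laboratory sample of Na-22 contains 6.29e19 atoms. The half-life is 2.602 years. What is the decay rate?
A = λN = 1.676e19 decays/year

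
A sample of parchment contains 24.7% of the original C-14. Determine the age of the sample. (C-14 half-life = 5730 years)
Age = t½ × log₂(1/ratio) = 11560 years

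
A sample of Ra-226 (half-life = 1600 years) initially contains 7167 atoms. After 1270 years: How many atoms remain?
N = N₀(1/2)^(t/t½) = 4134 atoms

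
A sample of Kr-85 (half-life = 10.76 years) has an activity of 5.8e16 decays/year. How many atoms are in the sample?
N = A/λ = 9.004e17 atoms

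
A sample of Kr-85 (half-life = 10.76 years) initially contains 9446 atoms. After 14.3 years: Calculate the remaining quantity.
N = N₀(1/2)^(t/t½) = 3760 atoms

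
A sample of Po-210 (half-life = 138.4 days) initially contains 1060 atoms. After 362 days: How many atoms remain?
N = N₀(1/2)^(t/t½) = 173 atoms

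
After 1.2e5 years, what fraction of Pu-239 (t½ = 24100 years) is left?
N/N₀ = (1/2)^(t/t½) = 0.0317 = 3.17%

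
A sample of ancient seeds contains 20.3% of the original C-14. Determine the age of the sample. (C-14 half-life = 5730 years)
Age = t½ × log₂(1/ratio) = 13180 years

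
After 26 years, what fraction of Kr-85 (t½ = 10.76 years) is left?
N/N₀ = (1/2)^(t/t½) = 0.1873 = 18.7%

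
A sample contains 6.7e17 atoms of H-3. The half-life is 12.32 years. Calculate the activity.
A = λN = 3.77e16 decays/year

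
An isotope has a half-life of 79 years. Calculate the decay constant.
λ = ln(2)/t½ = 0.008774 year⁻¹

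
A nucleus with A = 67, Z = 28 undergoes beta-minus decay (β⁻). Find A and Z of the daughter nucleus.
Daughter: A = 67, Z = 29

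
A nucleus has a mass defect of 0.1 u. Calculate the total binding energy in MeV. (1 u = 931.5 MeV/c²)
B.E. = Δm × 931.5 = 93.15 MeV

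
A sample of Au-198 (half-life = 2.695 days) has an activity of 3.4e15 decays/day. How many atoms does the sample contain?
N = A/λ = 1.322e16 atoms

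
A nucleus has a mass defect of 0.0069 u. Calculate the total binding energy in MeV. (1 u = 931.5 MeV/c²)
B.E. = Δm × 931.5 = 6.427 MeV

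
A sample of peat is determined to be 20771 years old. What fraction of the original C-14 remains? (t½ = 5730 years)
N/N₀ = (1/2)^(t/t½) = 0.08105 = 8.11%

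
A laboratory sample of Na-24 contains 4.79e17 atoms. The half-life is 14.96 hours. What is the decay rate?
A = λN = 2.219e16 decays/hour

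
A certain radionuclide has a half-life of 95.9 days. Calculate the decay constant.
λ = ln(2)/t½ = 0.007228 day⁻¹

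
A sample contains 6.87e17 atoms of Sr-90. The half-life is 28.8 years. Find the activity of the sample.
A = λN = 1.653e16 decays/year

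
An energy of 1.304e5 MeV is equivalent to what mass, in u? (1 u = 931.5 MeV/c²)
m = E/c² = 140 u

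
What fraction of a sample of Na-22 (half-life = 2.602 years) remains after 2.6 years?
N/N₀ = (1/2)^(t/t½) = 0.5003 = 50%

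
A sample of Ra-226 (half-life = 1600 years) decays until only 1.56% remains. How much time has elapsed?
t = t½ × log₂(N₀/N) = 9604 years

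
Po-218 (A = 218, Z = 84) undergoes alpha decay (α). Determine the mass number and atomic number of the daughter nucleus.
Daughter: A = 214, Z = 82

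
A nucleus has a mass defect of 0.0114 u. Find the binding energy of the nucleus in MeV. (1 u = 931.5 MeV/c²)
B.E. = Δm × 931.5 = 10.62 MeV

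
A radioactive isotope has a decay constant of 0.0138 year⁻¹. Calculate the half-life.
t½ = ln(2)/λ = 50.23 years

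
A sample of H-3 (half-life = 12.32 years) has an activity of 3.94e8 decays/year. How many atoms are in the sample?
N = A/λ = 7.003e9 atoms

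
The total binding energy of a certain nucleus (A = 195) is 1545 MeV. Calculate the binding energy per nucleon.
B.E./A = 1545/195 = 7.923 MeV/nucleon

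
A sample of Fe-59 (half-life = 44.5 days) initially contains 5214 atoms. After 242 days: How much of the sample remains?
N = N₀(1/2)^(t/t½) = 120.3 atoms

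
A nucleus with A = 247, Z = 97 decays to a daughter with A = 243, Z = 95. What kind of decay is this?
ΔA = -4, ΔZ = -2 ⇒ alpha decay (α)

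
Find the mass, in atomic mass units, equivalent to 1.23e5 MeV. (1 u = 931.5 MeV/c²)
m = E/c² = 132 u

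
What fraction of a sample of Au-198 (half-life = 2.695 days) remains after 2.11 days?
N/N₀ = (1/2)^(t/t½) = 0.5812 = 58.1%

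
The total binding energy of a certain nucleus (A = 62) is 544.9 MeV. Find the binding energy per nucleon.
B.E./A = 544.9/62 = 8.789 MeV/nucleon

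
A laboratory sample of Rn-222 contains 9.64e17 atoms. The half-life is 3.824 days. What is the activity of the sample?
A = λN = 1.747e17 decays/day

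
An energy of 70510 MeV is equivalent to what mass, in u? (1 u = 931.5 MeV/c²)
m = E/c² = 75.7 u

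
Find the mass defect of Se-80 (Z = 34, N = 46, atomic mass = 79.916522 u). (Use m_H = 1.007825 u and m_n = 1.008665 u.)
Δm = Z·m_H + N·m_n − M = 0.7481 u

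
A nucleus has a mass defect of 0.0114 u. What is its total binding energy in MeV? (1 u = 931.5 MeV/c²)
B.E. = Δm × 931.5 = 10.62 MeV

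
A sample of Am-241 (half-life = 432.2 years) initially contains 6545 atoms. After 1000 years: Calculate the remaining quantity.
N = N₀(1/2)^(t/t½) = 1316 atoms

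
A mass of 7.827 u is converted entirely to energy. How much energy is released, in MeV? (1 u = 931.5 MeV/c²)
E = mc² = 7291 MeV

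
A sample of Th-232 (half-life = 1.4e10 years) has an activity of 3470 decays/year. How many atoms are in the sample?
N = A/λ = 7.009e13 atoms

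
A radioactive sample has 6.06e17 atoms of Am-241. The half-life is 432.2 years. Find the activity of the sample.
A = λN = 9.719e14 decays/year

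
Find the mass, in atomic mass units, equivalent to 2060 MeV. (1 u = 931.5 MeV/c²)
m = E/c² = 2.211 u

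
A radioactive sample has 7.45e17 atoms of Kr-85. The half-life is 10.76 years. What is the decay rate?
A = λN = 4.799e16 decays/year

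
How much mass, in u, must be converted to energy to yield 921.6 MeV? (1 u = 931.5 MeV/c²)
m = E/c² = 0.9894 u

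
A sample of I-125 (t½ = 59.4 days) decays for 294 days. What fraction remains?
N/N₀ = (1/2)^(t/t½) = 0.03236 = 3.24%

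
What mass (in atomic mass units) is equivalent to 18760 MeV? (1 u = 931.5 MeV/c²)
m = E/c² = 20.14 u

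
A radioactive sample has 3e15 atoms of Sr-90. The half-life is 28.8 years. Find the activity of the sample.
A = λN = 7.22e13 decays/year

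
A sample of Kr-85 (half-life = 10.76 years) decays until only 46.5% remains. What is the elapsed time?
t = t½ × log₂(N₀/N) = 11.89 years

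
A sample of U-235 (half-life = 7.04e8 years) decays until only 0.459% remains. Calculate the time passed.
t = t½ × log₂(N₀/N) = 5.468e9 years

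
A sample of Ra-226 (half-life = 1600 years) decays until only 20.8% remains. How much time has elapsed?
t = t½ × log₂(N₀/N) = 3625 years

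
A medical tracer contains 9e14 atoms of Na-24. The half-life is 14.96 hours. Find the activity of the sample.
A = λN = 4.17e13 decays/hour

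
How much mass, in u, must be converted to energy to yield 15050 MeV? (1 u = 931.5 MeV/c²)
m = E/c² = 16.16 u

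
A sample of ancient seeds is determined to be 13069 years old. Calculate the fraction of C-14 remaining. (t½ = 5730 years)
N/N₀ = (1/2)^(t/t½) = 0.2058 = 20.6%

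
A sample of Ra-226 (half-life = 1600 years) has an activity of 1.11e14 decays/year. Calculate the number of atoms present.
N = A/λ = 2.562e17 atoms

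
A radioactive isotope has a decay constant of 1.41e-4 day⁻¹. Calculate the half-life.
t½ = ln(2)/λ = 4916 days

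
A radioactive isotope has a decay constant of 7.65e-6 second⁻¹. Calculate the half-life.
t½ = ln(2)/λ = 90610 seconds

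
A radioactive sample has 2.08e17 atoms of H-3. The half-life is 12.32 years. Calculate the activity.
A = λN = 1.17e16 decays/year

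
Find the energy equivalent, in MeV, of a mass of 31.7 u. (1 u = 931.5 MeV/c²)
E = mc² = 29530 MeV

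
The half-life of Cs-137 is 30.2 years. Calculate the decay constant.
λ = ln(2)/t½ = 0.02295 year⁻¹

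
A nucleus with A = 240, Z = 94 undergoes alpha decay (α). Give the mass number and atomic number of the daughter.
Daughter: A = 236, Z = 92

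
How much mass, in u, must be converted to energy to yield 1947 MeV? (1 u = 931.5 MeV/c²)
m = E/c² = 2.09 u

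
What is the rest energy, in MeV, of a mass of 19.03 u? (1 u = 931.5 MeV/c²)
E = mc² = 17730 MeV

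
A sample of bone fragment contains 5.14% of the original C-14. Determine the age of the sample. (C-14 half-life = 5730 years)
Age = t½ × log₂(1/ratio) = 24540 years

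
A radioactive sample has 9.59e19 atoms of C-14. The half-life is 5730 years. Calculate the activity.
A = λN = 1.16e16 decays/year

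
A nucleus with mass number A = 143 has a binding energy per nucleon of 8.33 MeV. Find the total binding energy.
B.E. = 8.33 × 143 = 1191 MeV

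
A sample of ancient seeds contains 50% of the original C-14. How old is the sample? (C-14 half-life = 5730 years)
Age = t½ × log₂(1/ratio) = 5730 years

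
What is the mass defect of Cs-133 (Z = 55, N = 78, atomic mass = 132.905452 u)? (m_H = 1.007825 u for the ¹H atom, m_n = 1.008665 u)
Δm = Z·m_H + N·m_n − M = 1.201 u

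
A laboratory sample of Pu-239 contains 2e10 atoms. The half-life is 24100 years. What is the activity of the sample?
A = λN = 5.752e5 decays/year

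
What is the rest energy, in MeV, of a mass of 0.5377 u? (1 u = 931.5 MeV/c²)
E = mc² = 500.9 MeV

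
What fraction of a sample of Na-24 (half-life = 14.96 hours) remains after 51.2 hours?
N/N₀ = (1/2)^(t/t½) = 0.09327 = 9.33%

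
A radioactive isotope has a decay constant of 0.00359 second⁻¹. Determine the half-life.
t½ = ln(2)/λ = 193.1 seconds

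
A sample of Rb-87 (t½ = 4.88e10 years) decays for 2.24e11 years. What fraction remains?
N/N₀ = (1/2)^(t/t½) = 0.04152 = 4.15%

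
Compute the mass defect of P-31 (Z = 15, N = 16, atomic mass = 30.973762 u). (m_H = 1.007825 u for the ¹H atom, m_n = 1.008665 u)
Δm = Z·m_H + N·m_n − M = 0.2823 u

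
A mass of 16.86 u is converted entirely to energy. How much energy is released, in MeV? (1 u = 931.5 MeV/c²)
E = mc² = 15710 MeV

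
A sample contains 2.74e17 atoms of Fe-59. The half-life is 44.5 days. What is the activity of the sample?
A = λN = 4.268e15 decays/day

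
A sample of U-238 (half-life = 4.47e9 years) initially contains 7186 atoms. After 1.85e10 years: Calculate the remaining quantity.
N = N₀(1/2)^(t/t½) = 408 atoms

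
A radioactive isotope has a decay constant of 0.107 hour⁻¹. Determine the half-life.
t½ = ln(2)/λ = 6.478 hours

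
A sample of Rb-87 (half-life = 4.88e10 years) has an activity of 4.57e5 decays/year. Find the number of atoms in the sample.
N = A/λ = 3.217e16 atoms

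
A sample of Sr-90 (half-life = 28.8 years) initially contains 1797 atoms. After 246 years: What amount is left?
N = N₀(1/2)^(t/t½) = 4.822 atoms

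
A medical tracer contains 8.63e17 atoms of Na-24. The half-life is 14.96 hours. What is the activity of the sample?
A = λN = 3.999e16 decays/hour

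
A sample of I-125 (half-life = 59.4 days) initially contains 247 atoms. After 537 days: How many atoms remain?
N = N₀(1/2)^(t/t½) = 0.4691 atoms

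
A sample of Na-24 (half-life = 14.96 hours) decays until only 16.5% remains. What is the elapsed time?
t = t½ × log₂(N₀/N) = 38.89 hours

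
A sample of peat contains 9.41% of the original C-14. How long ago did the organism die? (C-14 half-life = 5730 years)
Age = t½ × log₂(1/ratio) = 19540 years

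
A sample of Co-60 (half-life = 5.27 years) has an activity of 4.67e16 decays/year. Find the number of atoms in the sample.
N = A/λ = 3.551e17 atoms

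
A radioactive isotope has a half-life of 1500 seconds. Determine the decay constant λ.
λ = ln(2)/t½ = 4.621e-4 second⁻¹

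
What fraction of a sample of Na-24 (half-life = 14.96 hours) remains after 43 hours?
N/N₀ = (1/2)^(t/t½) = 0.1364 = 13.6%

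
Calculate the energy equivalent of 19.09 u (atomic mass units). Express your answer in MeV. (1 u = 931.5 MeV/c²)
E = mc² = 17780 MeV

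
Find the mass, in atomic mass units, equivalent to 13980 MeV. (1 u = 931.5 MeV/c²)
m = E/c² = 15.01 u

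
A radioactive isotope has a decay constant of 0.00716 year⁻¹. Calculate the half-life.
t½ = ln(2)/λ = 96.81 years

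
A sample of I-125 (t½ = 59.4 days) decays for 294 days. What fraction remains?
N/N₀ = (1/2)^(t/t½) = 0.03236 = 3.24%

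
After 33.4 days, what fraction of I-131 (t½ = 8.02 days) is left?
N/N₀ = (1/2)^(t/t½) = 0.05576 = 5.58%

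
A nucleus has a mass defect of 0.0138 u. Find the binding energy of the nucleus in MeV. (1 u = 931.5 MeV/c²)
B.E. = Δm × 931.5 = 12.85 MeV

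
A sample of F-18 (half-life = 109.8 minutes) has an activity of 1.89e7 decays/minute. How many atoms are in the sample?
N = A/λ = 2.994e9 atoms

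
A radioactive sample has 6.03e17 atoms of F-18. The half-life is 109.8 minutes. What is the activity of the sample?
A = λN = 3.807e15 decays/minute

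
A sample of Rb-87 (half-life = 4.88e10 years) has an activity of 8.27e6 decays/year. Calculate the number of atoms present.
N = A/λ = 5.822e17 atoms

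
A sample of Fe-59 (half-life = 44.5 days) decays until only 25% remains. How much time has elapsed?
t = t½ × log₂(N₀/N) = 89 days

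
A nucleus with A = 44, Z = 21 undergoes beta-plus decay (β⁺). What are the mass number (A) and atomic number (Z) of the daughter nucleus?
Daughter: A = 44, Z = 20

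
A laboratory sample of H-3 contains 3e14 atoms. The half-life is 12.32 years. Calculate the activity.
A = λN = 1.688e13 decays/year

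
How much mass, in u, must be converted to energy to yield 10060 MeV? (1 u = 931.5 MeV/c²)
m = E/c² = 10.8 u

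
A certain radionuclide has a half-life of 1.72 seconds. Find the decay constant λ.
λ = ln(2)/t½ = 0.403 second⁻¹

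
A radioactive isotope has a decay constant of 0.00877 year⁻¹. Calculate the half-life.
t½ = ln(2)/λ = 79.04 years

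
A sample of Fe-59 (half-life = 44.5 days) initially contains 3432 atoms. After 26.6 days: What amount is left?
N = N₀(1/2)^(t/t½) = 2268 atoms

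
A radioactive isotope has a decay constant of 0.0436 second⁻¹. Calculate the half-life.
t½ = ln(2)/λ = 15.9 seconds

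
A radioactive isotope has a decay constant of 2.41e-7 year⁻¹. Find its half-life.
t½ = ln(2)/λ = 2.876e6 years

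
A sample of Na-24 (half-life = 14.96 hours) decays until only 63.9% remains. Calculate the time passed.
t = t½ × log₂(N₀/N) = 9.666 hours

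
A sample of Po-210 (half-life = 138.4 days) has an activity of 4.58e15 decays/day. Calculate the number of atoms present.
N = A/λ = 9.145e17 atoms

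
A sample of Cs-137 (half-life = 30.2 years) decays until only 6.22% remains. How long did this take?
t = t½ × log₂(N₀/N) = 121 years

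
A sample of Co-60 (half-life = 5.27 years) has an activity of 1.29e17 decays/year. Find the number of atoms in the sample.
N = A/λ = 9.808e17 atoms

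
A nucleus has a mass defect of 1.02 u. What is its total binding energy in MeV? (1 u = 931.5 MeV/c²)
B.E. = Δm × 931.5 = 950.1 MeV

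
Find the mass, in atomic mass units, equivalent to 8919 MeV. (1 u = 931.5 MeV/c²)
m = E/c² = 9.575 u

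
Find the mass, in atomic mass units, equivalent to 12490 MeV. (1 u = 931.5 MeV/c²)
m = E/c² = 13.41 u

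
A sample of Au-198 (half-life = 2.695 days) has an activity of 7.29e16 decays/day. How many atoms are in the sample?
N = A/λ = 2.834e17 atoms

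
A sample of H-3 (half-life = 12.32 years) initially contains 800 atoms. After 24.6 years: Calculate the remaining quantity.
N = N₀(1/2)^(t/t½) = 200.5 atoms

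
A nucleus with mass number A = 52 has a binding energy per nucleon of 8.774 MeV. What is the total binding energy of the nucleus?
B.E. = 8.774 × 52 = 456.2 MeV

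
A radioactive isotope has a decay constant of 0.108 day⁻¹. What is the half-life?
t½ = ln(2)/λ = 6.418 days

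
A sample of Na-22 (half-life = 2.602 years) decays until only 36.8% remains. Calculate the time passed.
t = t½ × log₂(N₀/N) = 3.753 years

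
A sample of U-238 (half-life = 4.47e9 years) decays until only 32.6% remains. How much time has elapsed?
t = t½ × log₂(N₀/N) = 7.228e9 years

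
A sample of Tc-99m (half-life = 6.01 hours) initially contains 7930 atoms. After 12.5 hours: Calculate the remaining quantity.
N = N₀(1/2)^(t/t½) = 1876 atoms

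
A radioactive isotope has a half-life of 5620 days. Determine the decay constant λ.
λ = ln(2)/t½ = 1.233e-4 day⁻¹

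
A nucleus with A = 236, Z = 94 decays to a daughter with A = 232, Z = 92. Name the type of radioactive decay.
ΔA = -4, ΔZ = -2 ⇒ alpha decay (α)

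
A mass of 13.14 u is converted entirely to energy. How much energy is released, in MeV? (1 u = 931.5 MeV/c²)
E = mc² = 12240 MeV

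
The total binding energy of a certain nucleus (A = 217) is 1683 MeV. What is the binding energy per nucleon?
B.E./A = 1683/217 = 7.756 MeV/nucleon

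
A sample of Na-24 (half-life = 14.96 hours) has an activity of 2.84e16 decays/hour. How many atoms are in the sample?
N = A/λ = 6.129e17 atoms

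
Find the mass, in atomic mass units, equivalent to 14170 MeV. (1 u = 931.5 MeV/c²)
m = E/c² = 15.21 u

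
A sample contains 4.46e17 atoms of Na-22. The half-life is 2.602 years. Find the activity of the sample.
A = λN = 1.188e17 decays/year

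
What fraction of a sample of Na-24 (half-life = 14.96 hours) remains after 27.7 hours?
N/N₀ = (1/2)^(t/t½) = 0.2771 = 27.7%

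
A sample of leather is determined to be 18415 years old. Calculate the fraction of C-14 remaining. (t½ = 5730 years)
N/N₀ = (1/2)^(t/t½) = 0.1078 = 10.8%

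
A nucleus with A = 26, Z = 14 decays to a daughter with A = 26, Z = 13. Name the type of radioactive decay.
ΔA = 0, ΔZ = -1 ⇒ beta-plus decay (β⁺) or electron capture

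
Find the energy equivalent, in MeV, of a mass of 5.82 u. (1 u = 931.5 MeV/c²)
E = mc² = 5421 MeV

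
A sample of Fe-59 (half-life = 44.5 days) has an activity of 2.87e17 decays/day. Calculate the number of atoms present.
N = A/λ = 1.843e19 atoms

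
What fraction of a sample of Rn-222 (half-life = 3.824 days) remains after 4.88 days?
N/N₀ = (1/2)^(t/t½) = 0.4129 = 41.3%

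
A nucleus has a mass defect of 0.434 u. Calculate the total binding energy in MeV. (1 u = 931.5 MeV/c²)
B.E. = Δm × 931.5 = 404.3 MeV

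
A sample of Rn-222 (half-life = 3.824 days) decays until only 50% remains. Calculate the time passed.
t = t½ × log₂(N₀/N) = 3.824 days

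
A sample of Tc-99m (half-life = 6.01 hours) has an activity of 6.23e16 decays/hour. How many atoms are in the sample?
N = A/λ = 5.402e17 atoms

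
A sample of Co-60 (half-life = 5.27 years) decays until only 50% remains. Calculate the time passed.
t = t½ × log₂(N₀/N) = 5.27 years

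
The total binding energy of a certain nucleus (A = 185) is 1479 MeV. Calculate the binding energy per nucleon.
B.E./A = 1479/185 = 7.995 MeV/nucleon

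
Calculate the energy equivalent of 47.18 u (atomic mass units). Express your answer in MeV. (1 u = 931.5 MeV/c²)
E = mc² = 43950 MeV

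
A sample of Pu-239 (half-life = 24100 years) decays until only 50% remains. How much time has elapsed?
t = t½ × log₂(N₀/N) = 24100 years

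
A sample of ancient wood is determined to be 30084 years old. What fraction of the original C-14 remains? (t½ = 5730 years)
N/N₀ = (1/2)^(t/t½) = 0.02627 = 2.63%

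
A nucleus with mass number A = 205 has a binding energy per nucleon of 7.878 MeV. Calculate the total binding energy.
B.E. = 7.878 × 205 = 1615 MeV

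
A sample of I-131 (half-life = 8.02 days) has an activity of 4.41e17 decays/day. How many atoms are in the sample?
N = A/λ = 5.103e18 atoms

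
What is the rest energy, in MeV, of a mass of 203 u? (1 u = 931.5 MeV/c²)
E = mc² = 1.891e5 MeV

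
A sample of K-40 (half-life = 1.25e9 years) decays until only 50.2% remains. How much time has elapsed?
t = t½ × log₂(N₀/N) = 1.243e9 years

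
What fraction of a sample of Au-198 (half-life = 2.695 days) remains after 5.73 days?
N/N₀ = (1/2)^(t/t½) = 0.2291 = 22.9%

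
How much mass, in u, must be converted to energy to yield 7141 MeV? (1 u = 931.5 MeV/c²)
m = E/c² = 7.666 u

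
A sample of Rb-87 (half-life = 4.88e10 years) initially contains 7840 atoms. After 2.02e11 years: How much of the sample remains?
N = N₀(1/2)^(t/t½) = 444.9 atoms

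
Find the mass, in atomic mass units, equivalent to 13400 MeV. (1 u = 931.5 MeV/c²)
m = E/c² = 14.39 u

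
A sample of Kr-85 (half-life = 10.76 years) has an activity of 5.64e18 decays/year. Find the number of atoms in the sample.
N = A/λ = 8.755e19 atoms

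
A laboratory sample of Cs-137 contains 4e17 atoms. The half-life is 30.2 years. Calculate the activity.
A = λN = 9.181e15 decays/year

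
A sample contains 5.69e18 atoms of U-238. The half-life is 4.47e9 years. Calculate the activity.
A = λN = 8.823e8 decays/year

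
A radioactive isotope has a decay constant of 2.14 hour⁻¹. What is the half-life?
t½ = ln(2)/λ = 0.3239 hours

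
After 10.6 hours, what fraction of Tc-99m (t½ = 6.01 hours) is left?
N/N₀ = (1/2)^(t/t½) = 0.2945 = 29.4%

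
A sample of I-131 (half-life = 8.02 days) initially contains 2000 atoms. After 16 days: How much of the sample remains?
N = N₀(1/2)^(t/t½) = 501.7 atoms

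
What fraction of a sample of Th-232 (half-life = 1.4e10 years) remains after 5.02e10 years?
N/N₀ = (1/2)^(t/t½) = 0.08329 = 8.33%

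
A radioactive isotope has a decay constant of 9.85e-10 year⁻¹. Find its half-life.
t½ = ln(2)/λ = 7.037e8 years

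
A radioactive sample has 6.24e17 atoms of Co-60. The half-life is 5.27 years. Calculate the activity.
A = λN = 8.207e16 decays/year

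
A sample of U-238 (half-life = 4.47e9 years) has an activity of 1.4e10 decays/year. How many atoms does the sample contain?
N = A/λ = 9.028e19 atoms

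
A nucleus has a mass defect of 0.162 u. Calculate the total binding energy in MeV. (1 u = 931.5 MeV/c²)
B.E. = Δm × 931.5 = 150.9 MeV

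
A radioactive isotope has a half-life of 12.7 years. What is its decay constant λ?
λ = ln(2)/t½ = 0.05458 year⁻¹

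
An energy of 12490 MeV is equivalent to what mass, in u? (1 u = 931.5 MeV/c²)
m = E/c² = 13.41 u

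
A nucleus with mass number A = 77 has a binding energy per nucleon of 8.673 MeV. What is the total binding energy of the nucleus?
B.E. = 8.673 × 77 = 667.8 MeV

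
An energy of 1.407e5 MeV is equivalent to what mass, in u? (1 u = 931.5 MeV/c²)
m = E/c² = 151 u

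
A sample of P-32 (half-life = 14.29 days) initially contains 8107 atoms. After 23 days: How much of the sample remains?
N = N₀(1/2)^(t/t½) = 2657 atoms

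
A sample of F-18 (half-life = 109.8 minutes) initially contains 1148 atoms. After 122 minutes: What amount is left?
N = N₀(1/2)^(t/t½) = 531.5 atoms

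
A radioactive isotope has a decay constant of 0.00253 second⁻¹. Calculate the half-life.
t½ = ln(2)/λ = 274 seconds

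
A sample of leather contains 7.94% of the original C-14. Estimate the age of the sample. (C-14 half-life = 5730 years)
Age = t½ × log₂(1/ratio) = 20940 years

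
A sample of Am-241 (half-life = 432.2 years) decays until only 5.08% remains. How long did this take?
t = t½ × log₂(N₀/N) = 1858 years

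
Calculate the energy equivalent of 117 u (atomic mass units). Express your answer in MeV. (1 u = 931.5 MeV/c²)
E = mc² = 1.09e5 MeV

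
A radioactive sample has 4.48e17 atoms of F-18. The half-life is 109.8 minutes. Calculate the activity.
A = λN = 2.828e15 decays/minute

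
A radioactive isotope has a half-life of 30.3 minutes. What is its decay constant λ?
λ = ln(2)/t½ = 0.02288 minute⁻¹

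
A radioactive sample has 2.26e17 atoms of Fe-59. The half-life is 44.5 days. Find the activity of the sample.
A = λN = 3.52e15 decays/day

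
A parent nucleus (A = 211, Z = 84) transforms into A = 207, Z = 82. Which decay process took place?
ΔA = -4, ΔZ = -2 ⇒ alpha decay (α)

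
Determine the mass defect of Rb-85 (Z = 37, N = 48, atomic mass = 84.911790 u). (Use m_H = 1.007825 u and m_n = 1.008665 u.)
Δm = Z·m_H + N·m_n − M = 0.7937 u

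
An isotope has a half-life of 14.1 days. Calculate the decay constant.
λ = ln(2)/t½ = 0.04916 day⁻¹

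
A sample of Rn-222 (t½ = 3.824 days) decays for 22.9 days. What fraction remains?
N/N₀ = (1/2)^(t/t½) = 0.01575 = 1.58%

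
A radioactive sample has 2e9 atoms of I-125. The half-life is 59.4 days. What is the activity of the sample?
A = λN = 2.334e7 decays/day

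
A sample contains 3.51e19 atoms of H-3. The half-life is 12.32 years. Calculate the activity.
A = λN = 1.975e18 decays/year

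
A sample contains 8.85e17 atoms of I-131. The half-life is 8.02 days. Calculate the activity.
A = λN = 7.649e16 decays/day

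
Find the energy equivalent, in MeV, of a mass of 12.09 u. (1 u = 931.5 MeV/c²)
E = mc² = 11260 MeV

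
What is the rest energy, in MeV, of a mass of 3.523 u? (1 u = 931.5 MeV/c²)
E = mc² = 3282 MeV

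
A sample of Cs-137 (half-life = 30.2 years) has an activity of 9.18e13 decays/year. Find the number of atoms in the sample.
N = A/λ = 4e15 atoms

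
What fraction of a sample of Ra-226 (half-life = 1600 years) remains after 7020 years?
N/N₀ = (1/2)^(t/t½) = 0.04778 = 4.78%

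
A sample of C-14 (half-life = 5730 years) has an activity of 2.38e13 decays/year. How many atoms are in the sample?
N = A/λ = 1.967e17 atoms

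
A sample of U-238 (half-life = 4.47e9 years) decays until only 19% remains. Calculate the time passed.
t = t½ × log₂(N₀/N) = 1.071e10 years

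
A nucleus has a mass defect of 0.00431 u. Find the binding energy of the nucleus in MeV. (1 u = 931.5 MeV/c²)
B.E. = Δm × 931.5 = 4.015 MeV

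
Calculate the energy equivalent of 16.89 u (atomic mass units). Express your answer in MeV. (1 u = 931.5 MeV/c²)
E = mc² = 15730 MeV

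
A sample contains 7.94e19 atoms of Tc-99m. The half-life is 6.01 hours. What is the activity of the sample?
A = λN = 9.157e18 decays/hour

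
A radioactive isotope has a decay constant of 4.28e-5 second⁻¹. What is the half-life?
t½ = ln(2)/λ = 16200 seconds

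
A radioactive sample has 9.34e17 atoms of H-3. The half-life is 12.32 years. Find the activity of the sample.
A = λN = 5.255e16 decays/year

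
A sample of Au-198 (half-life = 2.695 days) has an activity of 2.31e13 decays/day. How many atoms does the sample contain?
N = A/λ = 8.981e13 atoms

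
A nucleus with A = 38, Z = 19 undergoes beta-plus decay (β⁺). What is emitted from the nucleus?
β⁺: positron (e⁺) + neutrino (νₑ)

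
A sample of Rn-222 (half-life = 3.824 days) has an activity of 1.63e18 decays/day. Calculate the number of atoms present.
N = A/λ = 8.992e18 atoms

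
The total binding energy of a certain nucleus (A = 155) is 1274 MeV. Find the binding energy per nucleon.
B.E./A = 1274/155 = 8.219 MeV/nucleon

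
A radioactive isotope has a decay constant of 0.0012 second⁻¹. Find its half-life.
t½ = ln(2)/λ = 577.6 seconds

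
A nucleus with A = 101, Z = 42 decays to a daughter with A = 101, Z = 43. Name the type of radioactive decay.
ΔA = 0, ΔZ = +1 ⇒ beta-minus decay (β⁻)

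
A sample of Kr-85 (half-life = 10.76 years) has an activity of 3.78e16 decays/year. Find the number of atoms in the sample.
N = A/λ = 5.868e17 atoms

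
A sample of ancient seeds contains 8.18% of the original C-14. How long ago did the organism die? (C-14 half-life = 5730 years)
Age = t½ × log₂(1/ratio) = 20700 years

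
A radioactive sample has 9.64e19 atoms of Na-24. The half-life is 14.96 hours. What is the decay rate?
A = λN = 4.467e18 decays/hour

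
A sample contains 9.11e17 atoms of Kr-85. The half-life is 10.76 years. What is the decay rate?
A = λN = 5.869e16 decays/year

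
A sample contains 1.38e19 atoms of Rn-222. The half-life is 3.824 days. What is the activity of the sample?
A = λN = 2.501e18 decays/day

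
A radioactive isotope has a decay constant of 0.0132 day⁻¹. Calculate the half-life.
t½ = ln(2)/λ = 52.51 days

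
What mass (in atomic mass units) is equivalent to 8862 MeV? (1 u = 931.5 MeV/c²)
m = E/c² = 9.514 u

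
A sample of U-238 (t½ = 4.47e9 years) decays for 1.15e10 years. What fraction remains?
N/N₀ = (1/2)^(t/t½) = 0.1681 = 16.8%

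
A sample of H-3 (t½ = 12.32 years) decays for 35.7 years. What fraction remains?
N/N₀ = (1/2)^(t/t½) = 0.1342 = 13.4%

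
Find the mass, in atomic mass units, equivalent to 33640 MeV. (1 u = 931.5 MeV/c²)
m = E/c² = 36.11 u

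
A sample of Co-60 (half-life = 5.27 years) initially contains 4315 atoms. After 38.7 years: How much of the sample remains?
N = N₀(1/2)^(t/t½) = 26.57 atoms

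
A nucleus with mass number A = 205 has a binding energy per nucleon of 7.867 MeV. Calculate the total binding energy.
B.E. = 7.867 × 205 = 1613 MeV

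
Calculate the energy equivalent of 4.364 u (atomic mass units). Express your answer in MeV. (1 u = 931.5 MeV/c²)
E = mc² = 4065 MeV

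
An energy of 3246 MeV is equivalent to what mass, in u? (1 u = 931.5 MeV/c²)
m = E/c² = 3.485 u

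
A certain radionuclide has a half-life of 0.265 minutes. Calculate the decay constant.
λ = ln(2)/t½ = 2.616 minute⁻¹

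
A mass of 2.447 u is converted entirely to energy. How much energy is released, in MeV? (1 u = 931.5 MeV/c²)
E = mc² = 2279 MeV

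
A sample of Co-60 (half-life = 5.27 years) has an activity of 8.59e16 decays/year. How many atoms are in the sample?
N = A/λ = 6.531e17 atoms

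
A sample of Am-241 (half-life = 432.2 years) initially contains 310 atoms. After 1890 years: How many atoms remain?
N = N₀(1/2)^(t/t½) = 14.96 atoms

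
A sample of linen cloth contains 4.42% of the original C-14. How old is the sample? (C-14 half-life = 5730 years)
Age = t½ × log₂(1/ratio) = 25780 years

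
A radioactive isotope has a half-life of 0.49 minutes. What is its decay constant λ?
λ = ln(2)/t½ = 1.415 minute⁻¹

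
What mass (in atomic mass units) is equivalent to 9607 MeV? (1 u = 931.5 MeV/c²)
m = E/c² = 10.31 u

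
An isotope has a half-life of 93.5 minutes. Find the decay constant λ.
λ = ln(2)/t½ = 0.007413 minute⁻¹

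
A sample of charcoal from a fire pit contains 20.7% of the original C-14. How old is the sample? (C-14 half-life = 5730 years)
Age = t½ × log₂(1/ratio) = 13020 years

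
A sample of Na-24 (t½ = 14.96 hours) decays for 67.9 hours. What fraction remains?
N/N₀ = (1/2)^(t/t½) = 0.04302 = 4.3%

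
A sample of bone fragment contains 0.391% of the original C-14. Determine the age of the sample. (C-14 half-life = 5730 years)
Age = t½ × log₂(1/ratio) = 45830 years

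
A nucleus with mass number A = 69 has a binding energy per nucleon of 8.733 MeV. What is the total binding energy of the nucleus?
B.E. = 8.733 × 69 = 602.6 MeV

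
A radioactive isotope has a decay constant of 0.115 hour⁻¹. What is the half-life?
t½ = ln(2)/λ = 6.027 hours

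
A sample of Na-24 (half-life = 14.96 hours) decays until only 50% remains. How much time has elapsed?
t = t½ × log₂(N₀/N) = 14.96 hours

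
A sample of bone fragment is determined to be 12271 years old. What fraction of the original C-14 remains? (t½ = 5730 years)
N/N₀ = (1/2)^(t/t½) = 0.2266 = 22.7%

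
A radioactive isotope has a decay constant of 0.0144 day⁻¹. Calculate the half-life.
t½ = ln(2)/λ = 48.14 days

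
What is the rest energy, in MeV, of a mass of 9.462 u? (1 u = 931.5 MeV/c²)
E = mc² = 8814 MeV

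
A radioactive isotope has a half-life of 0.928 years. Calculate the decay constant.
λ = ln(2)/t½ = 0.7469 year⁻¹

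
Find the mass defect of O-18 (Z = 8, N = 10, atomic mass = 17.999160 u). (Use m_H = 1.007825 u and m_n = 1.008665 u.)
Δm = Z·m_H + N·m_n − M = 0.1501 u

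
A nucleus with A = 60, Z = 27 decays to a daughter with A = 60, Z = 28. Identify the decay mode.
ΔA = 0, ΔZ = +1 ⇒ beta-minus decay (β⁻)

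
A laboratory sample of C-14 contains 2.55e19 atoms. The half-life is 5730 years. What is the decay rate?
A = λN = 3.085e15 decays/year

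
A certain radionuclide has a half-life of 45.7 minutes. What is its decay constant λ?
λ = ln(2)/t½ = 0.01517 minute⁻¹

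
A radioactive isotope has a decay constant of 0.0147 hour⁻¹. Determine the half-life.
t½ = ln(2)/λ = 47.15 hours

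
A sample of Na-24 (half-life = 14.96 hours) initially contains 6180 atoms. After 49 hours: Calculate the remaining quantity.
N = N₀(1/2)^(t/t½) = 638.3 atoms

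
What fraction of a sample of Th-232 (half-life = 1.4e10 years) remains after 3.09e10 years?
N/N₀ = (1/2)^(t/t½) = 0.2166 = 21.7%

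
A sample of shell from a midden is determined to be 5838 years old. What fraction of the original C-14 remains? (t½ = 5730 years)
N/N₀ = (1/2)^(t/t½) = 0.4935 = 49.4%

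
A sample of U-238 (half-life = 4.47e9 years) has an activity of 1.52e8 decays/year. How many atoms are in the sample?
N = A/λ = 9.802e17 atoms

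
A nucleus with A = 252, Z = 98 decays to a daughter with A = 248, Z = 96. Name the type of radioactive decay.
ΔA = -4, ΔZ = -2 ⇒ alpha decay (α)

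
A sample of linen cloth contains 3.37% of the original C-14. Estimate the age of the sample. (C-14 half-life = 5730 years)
Age = t½ × log₂(1/ratio) = 28030 years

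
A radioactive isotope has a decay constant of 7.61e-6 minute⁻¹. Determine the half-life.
t½ = ln(2)/λ = 91080 minutes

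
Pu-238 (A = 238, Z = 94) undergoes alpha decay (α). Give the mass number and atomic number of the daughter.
Daughter: A = 234, Z = 92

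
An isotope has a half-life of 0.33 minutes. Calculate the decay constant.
λ = ln(2)/t½ = 2.1 minute⁻¹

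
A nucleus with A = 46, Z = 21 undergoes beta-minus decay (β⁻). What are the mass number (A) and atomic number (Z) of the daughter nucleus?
Daughter: A = 46, Z = 22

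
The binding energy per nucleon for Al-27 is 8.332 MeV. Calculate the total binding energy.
B.E. = 8.332 × 27 = 225 MeV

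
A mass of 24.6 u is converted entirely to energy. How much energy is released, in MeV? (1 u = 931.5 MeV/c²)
E = mc² = 22910 MeV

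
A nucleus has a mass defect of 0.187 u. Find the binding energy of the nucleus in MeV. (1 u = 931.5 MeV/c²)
B.E. = Δm × 931.5 = 174.2 MeV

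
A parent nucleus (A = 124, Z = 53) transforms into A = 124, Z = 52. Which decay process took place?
ΔA = 0, ΔZ = -1 ⇒ beta-plus decay (β⁺) or electron capture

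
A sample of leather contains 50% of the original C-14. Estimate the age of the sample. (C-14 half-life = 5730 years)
Age = t½ × log₂(1/ratio) = 5730 years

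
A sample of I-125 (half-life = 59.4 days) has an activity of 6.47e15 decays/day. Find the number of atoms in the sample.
N = A/λ = 5.545e17 atoms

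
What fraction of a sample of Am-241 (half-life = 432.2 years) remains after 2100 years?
N/N₀ = (1/2)^(t/t½) = 0.03446 = 3.45%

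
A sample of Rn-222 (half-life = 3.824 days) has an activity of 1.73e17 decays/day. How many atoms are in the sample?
N = A/λ = 9.544e17 atoms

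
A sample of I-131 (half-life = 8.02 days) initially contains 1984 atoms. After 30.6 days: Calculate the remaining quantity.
N = N₀(1/2)^(t/t½) = 140.9 atoms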